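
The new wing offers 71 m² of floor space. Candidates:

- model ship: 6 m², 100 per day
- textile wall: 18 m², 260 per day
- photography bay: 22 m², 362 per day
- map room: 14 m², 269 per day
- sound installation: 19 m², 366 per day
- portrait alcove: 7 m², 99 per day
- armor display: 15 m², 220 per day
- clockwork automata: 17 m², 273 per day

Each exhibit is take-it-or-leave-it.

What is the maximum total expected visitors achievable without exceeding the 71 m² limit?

Density check — sound installation 19.26, map room 19.21, model ship 16.67, photography bay 16.45 are the best per m².
A density-first pass picks model ship + photography bay + map room + sound installation + portrait alcove — 1196 at 68 m².
Replace photography bay and portrait alcove with armor display + clockwork automata: the trade gains 32 net, giving 1228 at 71 m².
An exhaustive check of the 256 subsets confirms 1228.

1228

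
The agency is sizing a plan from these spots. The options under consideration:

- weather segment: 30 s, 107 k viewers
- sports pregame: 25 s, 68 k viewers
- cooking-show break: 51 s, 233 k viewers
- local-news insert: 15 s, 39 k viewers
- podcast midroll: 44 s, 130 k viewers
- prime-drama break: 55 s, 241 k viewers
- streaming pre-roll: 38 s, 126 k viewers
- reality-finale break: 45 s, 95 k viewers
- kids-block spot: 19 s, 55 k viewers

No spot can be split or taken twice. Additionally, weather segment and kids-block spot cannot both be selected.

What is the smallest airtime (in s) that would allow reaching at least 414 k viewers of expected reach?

Minimise s subject to total expected reach ≥ 414.
Taking cooking-show break + prime-drama break gives 474 (≥ 414) for 106 s.
Below 106 s the best achievable stays under 414.

106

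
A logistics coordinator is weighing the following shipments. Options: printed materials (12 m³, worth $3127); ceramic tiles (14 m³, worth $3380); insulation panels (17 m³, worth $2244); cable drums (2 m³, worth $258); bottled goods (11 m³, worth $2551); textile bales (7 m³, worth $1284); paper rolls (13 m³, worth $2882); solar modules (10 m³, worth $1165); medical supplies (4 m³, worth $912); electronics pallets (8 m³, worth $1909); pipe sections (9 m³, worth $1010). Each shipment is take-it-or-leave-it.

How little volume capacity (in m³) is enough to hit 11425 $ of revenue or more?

49

Need the lightest bundle worth ≥ 11425.
printed materials + ceramic tiles + cable drums + paper rolls + electronics pallets: 11556 revenue at 49 m³.
Below 49 m³ the best achievable stays under 11425.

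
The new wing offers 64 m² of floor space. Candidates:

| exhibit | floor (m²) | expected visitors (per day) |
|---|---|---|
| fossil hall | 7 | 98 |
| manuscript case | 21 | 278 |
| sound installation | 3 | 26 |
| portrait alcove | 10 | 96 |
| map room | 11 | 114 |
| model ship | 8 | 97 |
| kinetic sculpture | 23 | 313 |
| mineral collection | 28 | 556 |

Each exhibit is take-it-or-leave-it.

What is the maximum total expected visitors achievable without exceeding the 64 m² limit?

Ranking by ratio (expected visitors/m²): mineral collection 19.86, fossil hall 14.00, kinetic sculpture 13.61.
A density-first pass picks fossil hall + sound installation + kinetic sculpture + mineral collection — 993 at 61 m².
Replace sound installation and kinetic sculpture with manuscript case + model ship: the trade gains 36 net, giving 1029 at 64 m².
That's the maximum — no swap from here does better than 1029.

1029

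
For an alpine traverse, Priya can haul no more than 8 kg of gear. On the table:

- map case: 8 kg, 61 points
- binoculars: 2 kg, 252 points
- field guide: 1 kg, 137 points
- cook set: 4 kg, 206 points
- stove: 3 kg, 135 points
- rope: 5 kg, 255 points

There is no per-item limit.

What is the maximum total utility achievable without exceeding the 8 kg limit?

1096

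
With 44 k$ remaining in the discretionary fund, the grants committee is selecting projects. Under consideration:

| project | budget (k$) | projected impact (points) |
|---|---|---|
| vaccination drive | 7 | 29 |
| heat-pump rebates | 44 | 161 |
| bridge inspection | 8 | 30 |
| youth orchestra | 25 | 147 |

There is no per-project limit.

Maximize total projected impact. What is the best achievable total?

207

By projected impact per k$: youth orchestra 5.88, vaccination drive 4.14, bridge inspection 3.75, heat-pump rebates 3.66 lead.
Greedy by ratio would take 2×vaccination drive + youth orchestra: 39 k$ used, total 205.
The 14 k$ tied up in 2×vaccination drive is better spent on 2×bridge inspection — total rises to 207 (41 k$).
The spare 3 k$ is too small for any remaining project, and no exchange beats 207.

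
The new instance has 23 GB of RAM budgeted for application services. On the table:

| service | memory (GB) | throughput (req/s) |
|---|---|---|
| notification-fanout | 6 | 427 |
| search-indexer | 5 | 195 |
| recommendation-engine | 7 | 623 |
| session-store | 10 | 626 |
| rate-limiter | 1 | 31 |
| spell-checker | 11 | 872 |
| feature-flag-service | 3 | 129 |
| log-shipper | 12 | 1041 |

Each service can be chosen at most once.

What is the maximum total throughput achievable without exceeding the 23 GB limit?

1913

A density-first pass picks recommendation-engine + rate-limiter + feature-flag-service + log-shipper — 1824 at 23 GB.
Replace recommendation-engine and rate-limiter and feature-flag-service with spell-checker: the trade gains 89 net, giving 1913 at 23 GB.
Next best is recommendation-engine + rate-limiter + feature-flag-service + log-shipper at 1824 (23 GB) — short by 89.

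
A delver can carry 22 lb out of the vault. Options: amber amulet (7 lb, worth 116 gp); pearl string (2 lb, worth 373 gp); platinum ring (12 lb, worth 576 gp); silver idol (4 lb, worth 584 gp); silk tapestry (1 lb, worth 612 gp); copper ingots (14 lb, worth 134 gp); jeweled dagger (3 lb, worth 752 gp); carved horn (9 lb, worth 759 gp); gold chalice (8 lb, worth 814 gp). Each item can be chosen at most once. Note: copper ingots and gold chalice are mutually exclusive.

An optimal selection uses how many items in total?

5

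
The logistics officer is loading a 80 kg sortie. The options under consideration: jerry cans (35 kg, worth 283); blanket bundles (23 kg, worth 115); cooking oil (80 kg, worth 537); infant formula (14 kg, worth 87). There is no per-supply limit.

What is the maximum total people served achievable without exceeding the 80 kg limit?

566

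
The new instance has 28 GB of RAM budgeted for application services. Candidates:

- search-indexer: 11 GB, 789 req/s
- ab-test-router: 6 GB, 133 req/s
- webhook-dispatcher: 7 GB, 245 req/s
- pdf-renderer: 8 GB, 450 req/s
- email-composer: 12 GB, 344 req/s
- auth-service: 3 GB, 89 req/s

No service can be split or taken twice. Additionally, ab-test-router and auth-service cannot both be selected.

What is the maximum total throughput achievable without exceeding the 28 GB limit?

1484

Taking search-indexer + webhook-dispatcher + pdf-renderer: 26 GB used, 1484 in throughput.
Every other selection either busts 28 GB or breaks a pairing rule or fails to beat 1484.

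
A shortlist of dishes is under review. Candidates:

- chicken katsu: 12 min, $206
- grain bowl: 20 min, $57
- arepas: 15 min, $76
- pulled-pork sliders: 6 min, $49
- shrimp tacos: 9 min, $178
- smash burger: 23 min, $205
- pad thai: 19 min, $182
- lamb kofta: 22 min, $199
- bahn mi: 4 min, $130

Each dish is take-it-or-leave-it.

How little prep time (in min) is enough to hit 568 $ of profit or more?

40

Minimise min subject to total profit ≥ 568.
chicken katsu + arepas + shrimp tacos + bahn mi reaches 590 using 40 min.
Below 40 min the best achievable stays under 568.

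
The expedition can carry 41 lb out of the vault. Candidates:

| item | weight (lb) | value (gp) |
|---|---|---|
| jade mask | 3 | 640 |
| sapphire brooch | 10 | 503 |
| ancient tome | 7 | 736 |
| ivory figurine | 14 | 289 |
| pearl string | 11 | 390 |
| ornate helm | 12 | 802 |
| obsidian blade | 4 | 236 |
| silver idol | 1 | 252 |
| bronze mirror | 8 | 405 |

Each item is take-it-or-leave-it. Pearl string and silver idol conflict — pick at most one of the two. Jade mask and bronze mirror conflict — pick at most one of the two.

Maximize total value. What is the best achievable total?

3169

Density check — silver idol 252.00, jade mask 213.33, ancient tome 105.14 are the best per lb.
Taking jade mask + sapphire brooch + ancient tome + ornate helm + obsidian blade + silver idol: 37 lb used, 3169 in value.
An exhaustive check of the 512 subsets confirms 3169.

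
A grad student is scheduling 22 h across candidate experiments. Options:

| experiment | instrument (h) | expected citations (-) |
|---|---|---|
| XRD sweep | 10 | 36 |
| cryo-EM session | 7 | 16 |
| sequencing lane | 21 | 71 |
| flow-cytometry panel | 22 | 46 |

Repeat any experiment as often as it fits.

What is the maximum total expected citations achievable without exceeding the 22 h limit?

Taking 2×XRD sweep: 20 h used, 72 in expected citations.

72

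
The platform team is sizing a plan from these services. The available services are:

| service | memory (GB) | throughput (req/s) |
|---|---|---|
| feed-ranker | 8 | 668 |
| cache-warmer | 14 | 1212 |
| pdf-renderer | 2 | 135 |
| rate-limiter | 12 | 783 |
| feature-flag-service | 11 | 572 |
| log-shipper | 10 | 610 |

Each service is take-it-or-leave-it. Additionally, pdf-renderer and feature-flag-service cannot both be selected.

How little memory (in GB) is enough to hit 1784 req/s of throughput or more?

22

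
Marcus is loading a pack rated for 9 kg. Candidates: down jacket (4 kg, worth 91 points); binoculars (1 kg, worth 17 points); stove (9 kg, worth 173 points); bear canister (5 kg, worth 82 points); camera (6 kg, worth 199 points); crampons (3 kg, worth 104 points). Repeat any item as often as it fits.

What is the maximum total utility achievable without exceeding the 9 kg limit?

312

3×crampons uses 9 of the 9 kg and totals 312.
Nothing else within 9 kg beats 312.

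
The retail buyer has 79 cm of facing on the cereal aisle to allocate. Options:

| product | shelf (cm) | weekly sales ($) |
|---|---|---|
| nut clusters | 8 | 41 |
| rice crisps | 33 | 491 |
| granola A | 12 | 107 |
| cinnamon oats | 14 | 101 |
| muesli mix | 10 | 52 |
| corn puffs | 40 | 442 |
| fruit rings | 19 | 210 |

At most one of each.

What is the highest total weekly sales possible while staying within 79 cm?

Filling by ratio: rice crisps + granola A + cinnamon oats + fruit rings for 909, with 1 cm left unused.
Dropping granola A and cinnamon oats and fruit rings frees 45 cm; slotting in corn puffs (40 cm) lifts the total to 933 at 73 cm.

933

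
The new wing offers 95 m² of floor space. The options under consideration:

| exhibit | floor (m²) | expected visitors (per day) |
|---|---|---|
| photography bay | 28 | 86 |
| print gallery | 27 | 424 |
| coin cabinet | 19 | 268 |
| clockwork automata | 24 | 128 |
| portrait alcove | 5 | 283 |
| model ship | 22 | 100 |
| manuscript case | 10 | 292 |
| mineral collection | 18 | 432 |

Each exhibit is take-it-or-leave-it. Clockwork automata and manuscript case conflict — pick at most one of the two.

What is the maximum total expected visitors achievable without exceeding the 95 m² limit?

1699

By expected visitors per m²: portrait alcove 56.60, manuscript case 29.20, mineral collection 24.00, print gallery 15.70 lead.
The ratio ordering already packs tightly: print gallery + coin cabinet + portrait alcove + manuscript case + mineral collection, 79 m², 1699.
The spare 16 m² is too small for any remaining exhibit, and no feasible exchange beats 1699.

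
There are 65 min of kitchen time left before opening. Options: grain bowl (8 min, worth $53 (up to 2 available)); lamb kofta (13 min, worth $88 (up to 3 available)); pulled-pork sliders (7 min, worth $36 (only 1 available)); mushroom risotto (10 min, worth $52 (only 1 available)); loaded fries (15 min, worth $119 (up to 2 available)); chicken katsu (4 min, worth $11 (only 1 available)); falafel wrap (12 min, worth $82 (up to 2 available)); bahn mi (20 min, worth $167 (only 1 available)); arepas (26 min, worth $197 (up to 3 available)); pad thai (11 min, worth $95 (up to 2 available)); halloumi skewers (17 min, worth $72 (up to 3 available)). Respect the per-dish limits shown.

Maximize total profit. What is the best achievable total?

By profit per min: pad thai 8.64, bahn mi 8.35, loaded fries 7.93, arepas 7.58 lead.
The ratio ordering already packs tightly: grain bowl + loaded fries + bahn mi + 2×pad thai, 65 min, 529.

529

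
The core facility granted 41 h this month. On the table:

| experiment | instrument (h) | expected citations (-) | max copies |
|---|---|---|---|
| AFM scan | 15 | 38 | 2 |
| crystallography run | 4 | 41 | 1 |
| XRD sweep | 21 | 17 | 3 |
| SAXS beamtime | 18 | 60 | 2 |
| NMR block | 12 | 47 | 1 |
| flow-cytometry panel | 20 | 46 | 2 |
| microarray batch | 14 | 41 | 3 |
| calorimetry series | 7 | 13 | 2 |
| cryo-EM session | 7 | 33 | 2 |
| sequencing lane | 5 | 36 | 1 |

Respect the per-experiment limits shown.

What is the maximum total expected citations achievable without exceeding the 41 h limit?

203

Filling by ratio: crystallography run + NMR block + 2×cryo-EM session + sequencing lane for 190, with 6 h left unused.
The 12 h tied up in NMR block is better spent on SAXS beamtime — total rises to 203 (41 h).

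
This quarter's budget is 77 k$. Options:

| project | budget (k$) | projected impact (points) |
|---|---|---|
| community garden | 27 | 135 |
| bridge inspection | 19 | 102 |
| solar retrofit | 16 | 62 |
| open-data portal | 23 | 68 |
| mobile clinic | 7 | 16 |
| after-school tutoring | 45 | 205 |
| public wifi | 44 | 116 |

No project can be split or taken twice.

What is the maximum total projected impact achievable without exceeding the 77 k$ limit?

Taking the top-ratio projects first gives community garden + bridge inspection + solar retrofit + mobile clinic for 315 (69 k$).
Replace bridge inspection and solar retrofit and mobile clinic with after-school tutoring: the trade gains 25 net, giving 340 at 72 k$.
Next best is bridge inspection + mobile clinic + after-school tutoring at 323 (71 k$) — short by 17.

340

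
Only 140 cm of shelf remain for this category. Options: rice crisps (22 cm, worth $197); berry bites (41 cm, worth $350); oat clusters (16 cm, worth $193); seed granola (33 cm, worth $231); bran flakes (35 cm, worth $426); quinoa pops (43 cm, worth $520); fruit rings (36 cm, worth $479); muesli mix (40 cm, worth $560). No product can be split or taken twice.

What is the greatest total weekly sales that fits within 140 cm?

1752

By weekly sales per cm: muesli mix 14.00, fruit rings 13.31, bran flakes 12.17 lead.
Filling by ratio: oat clusters + bran flakes + fruit rings + muesli mix for 1658, with 13 cm left unused.
Replace bran flakes with quinoa pops: the trade gains 94 net, giving 1752 at 135 cm.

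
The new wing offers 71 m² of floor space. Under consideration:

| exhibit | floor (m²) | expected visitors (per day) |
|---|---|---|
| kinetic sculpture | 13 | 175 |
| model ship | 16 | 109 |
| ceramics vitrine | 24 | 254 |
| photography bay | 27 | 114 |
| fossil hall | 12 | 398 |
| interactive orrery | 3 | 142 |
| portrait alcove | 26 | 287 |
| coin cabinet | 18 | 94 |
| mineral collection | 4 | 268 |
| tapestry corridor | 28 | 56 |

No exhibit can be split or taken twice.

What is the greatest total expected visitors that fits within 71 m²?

1349

Taking the top-ratio exhibits first gives kinetic sculpture + fossil hall + interactive orrery + portrait alcove + mineral collection for 1270 (58 m²).
Replace kinetic sculpture with ceramics vitrine: the trade gains 79 net, giving 1349 at 69 m².
That's the maximum — no swap from here does better than 1349.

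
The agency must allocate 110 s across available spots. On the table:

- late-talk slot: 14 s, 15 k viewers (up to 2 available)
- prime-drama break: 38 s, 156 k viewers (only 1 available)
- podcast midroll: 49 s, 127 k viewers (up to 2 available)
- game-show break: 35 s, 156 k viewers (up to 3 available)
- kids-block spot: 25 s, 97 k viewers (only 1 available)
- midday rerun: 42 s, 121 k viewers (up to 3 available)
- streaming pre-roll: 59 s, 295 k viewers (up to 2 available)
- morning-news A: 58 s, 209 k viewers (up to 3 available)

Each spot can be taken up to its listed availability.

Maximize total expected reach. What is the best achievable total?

By expected reach per s: streaming pre-roll 5.00, game-show break 4.46, prime-drama break 4.11 lead.
Greedy by ratio would take late-talk slot + game-show break + streaming pre-roll: 108 s used, total 466.
The 73 s tied up in late-talk slot and streaming pre-roll is better spent on 2×game-show break — total rises to 468 (105 s).
No other feasible combination exceeds 468.

468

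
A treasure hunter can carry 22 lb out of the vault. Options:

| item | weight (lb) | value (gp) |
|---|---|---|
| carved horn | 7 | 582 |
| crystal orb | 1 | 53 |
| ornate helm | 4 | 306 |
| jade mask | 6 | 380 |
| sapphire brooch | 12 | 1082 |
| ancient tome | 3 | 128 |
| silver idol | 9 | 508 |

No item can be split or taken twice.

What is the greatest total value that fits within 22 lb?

Greedy by ratio would take carved horn + crystal orb + sapphire brooch: 20 lb used, total 1717.
Dropping crystal orb frees 1 lb; slotting in ancient tome (3 lb) lifts the total to 1792 at 22 lb.
That's the maximum — no swap from here does better than 1792.

1792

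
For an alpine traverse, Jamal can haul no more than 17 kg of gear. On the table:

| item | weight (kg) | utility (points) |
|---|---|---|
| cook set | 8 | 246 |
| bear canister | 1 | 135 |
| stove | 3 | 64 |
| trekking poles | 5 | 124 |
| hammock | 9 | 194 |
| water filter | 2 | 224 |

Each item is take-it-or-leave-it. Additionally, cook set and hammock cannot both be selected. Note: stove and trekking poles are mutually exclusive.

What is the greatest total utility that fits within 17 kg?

729

Best packing: cook set + bear canister + trekking poles + water filter — 16 kg, 729 total.
An exhaustive check of the 64 subsets confirms 729.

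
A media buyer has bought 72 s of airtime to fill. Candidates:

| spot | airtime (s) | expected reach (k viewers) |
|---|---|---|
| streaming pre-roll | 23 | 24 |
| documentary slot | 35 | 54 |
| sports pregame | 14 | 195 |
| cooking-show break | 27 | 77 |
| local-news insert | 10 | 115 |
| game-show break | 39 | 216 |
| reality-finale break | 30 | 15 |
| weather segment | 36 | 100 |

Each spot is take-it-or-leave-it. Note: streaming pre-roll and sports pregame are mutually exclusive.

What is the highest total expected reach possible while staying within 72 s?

The ratio ordering already packs tightly: sports pregame + local-news insert + game-show break, 63 s, 526.
The closest alternative, sports pregame + game-show break, reaches only 411.

526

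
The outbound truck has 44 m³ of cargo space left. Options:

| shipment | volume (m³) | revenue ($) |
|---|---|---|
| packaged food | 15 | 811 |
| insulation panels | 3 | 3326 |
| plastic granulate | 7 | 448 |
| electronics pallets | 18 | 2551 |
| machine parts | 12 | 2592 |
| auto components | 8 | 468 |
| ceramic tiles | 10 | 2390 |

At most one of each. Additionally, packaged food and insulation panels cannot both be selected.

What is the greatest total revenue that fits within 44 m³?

Taking insulation panels + electronics pallets + machine parts + ceramic tiles: 43 m³ used, 10859 in revenue.

10859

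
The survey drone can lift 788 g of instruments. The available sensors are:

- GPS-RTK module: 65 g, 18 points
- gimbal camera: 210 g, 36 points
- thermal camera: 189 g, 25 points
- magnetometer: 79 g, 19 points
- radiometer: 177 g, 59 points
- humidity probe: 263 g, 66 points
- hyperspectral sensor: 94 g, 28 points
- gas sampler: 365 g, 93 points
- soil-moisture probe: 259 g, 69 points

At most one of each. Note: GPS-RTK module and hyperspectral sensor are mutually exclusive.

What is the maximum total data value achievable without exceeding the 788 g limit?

213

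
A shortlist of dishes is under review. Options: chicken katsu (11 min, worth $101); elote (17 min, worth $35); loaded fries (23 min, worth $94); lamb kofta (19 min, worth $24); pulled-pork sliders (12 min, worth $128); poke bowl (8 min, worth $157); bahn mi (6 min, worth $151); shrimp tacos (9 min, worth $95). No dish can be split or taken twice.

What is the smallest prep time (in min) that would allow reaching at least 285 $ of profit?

14

Look for the lowest-prep combination reaching 285.
Taking poke bowl + bahn mi gives 308 (≥ 285) for 14 min.
No combination under 14 min hits 285.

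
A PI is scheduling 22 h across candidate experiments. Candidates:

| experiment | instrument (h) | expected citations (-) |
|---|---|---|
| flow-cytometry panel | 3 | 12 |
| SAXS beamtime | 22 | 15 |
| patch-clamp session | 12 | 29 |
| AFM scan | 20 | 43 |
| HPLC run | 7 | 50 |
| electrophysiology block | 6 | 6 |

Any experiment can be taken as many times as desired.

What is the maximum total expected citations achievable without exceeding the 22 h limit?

3×HPLC run uses 21 of the 22 h and totals 150.

150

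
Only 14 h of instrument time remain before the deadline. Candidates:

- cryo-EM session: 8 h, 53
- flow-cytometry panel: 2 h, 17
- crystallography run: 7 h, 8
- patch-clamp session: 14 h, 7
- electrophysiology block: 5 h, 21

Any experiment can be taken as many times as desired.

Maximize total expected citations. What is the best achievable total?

119

By expected citations per h: flow-cytometry panel 8.50, cryo-EM session 6.62, electrophysiology block 4.20, crystallography run 1.14 lead.
The ratio ordering already packs tightly: 7×flow-cytometry panel, 14 h, 119.
Nothing else within 14 h beats 119.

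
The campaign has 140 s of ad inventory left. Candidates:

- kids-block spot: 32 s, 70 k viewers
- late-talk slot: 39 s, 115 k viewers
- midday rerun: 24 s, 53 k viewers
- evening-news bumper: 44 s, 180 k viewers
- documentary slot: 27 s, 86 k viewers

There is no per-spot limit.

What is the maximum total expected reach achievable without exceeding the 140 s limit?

540

The ratio ordering already packs tightly: 3×evening-news bumper, 132 s, 540.
That's the maximum — no swap from here does better than 540.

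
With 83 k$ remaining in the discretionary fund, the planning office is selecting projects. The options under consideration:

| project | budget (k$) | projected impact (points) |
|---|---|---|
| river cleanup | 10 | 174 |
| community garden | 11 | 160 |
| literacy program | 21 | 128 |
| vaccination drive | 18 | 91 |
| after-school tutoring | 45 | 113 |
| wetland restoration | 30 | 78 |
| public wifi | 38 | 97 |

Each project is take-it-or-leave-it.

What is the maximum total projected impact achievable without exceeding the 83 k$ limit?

Density check — river cleanup 17.40, community garden 14.55, literacy program 6.10 are the best per k$.
The ratio heuristic lands on river cleanup + community garden + literacy program + vaccination drive (553) but leaves 23 k$ idle.
The 18 k$ tied up in vaccination drive is better spent on public wifi — total rises to 559 (80 k$).

559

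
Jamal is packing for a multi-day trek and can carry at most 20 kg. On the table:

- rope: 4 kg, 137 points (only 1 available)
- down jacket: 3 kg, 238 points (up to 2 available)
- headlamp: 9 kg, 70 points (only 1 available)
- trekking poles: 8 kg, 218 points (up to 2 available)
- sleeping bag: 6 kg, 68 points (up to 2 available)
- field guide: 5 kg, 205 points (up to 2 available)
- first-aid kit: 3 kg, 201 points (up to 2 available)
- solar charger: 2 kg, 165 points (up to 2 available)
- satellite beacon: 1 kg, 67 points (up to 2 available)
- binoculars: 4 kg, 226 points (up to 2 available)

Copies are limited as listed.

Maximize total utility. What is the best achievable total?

1434

By utility per kg: solar charger 82.50, down jacket 79.33, first-aid kit 67.00, satellite beacon 67.00 lead.
Greedy by ratio would take 2×down jacket + 2×first-aid kit + 2×solar charger + 2×satellite beacon: 18 kg used, total 1342.
Replace 2×satellite beacon with binoculars: the trade gains 92 net, giving 1434 at 20 kg.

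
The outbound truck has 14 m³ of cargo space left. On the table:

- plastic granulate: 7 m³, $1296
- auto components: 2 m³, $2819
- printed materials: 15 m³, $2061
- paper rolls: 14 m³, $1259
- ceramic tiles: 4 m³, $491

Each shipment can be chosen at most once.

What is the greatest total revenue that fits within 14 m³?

4606

Plastic granulate + auto components + ceramic tiles uses 13 of the 14 m³ and totals 4606.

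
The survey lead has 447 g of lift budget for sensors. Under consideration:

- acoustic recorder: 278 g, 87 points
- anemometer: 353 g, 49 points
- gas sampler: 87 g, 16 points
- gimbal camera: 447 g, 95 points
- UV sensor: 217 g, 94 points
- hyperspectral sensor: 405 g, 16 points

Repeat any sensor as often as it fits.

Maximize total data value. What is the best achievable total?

188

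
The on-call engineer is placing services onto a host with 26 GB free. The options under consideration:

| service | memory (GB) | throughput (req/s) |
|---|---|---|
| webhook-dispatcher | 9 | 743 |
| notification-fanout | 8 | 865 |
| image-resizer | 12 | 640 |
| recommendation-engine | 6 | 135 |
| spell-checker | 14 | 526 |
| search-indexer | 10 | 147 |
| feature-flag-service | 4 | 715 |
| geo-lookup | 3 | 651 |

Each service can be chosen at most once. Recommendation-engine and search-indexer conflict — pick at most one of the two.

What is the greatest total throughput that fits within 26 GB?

2974

Webhook-dispatcher + notification-fanout + feature-flag-service + geo-lookup uses 24 of the 26 GB and totals 2974.
That's the maximum — no feasible swap from here does better than 2974.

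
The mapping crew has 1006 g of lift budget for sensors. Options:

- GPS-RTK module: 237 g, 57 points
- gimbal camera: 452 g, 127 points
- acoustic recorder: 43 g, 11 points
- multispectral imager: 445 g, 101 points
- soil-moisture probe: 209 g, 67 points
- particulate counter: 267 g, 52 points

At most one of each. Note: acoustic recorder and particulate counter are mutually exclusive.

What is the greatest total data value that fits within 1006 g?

262

The ratio ordering already packs tightly: GPS-RTK module + gimbal camera + acoustic recorder + soil-moisture probe, 941 g, 262.
The closest alternative, GPS-RTK module + gimbal camera + soil-moisture probe, reaches only 251.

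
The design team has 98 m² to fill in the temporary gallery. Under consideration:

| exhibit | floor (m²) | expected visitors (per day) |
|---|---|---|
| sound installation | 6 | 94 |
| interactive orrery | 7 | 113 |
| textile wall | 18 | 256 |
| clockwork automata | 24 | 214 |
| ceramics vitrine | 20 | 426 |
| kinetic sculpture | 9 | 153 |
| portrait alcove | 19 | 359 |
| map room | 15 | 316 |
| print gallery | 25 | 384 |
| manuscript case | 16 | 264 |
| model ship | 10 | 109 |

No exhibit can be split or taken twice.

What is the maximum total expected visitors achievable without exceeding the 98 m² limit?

1774

Taking the top-ratio exhibits first gives sound installation + interactive orrery + ceramics vitrine + kinetic sculpture + portrait alcove + map room + manuscript case for 1725 (92 m²).
Dropping sound installation and interactive orrery frees 13 m²; slotting in textile wall (18 m²) lifts the total to 1774 at 97 m².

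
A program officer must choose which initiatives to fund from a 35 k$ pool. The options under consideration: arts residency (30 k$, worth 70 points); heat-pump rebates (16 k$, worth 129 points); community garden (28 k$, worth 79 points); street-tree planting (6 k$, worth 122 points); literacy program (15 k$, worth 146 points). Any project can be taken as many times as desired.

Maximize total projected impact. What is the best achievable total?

610

5×street-tree planting uses 30 of the 35 k$ and totals 610.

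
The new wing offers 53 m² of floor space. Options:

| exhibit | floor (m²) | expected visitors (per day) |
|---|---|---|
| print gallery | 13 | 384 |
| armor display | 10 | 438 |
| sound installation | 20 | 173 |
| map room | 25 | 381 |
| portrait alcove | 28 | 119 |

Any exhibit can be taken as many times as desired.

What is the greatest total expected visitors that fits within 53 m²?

The ratio ordering already packs tightly: 5×armor display, 50 m², 2190.

2190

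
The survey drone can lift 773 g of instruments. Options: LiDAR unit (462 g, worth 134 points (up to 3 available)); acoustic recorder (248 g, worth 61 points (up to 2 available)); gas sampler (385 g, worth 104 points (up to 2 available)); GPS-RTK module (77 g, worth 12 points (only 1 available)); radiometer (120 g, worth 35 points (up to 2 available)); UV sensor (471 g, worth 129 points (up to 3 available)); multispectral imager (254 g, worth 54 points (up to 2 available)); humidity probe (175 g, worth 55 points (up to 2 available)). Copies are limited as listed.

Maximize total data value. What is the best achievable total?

224

By data value per g: humidity probe 0.31, radiometer 0.29, LiDAR unit 0.29, UV sensor 0.27 lead.
Filling by ratio: GPS-RTK module + 2×radiometer + 2×humidity probe for 192, with 106 g left unused.
Replace GPS-RTK module and radiometer and humidity probe with LiDAR unit: the trade gains 32 net, giving 224 at 757 g.
Nothing else within 773 g beats 224.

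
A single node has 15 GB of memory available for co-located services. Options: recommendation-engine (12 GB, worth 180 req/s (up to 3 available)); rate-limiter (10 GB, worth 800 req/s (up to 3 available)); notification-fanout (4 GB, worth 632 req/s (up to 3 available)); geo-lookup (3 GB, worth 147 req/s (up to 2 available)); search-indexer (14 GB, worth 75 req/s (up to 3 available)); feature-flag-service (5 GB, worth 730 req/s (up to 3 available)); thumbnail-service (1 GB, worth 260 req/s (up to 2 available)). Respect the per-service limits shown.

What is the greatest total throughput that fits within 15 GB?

2514

Ranking by ratio (throughput/GB): thumbnail-service 260.00, notification-fanout 158.00, feature-flag-service 146.00.
Greedy by ratio would take 3×notification-fanout + 2×thumbnail-service: 14 GB used, total 2416.
Replace notification-fanout with feature-flag-service: the trade gains 98 net, giving 2514 at 15 GB.
Nothing else within 15 GB beats 2514.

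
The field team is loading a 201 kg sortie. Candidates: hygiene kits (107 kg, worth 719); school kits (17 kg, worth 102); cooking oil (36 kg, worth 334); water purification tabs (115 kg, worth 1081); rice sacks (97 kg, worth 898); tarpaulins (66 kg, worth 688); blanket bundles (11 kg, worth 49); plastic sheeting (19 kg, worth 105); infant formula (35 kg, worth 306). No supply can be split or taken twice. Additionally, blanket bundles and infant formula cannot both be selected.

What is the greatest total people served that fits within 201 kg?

1920

Greedy by ratio would take school kits + water purification tabs + tarpaulins: 198 kg used, total 1871.
The 132 kg tied up in school kits and water purification tabs is better spent on cooking oil + rice sacks — total rises to 1920 (199 kg).
Runner-up rice sacks + tarpaulins + infant formula tops out at 1892.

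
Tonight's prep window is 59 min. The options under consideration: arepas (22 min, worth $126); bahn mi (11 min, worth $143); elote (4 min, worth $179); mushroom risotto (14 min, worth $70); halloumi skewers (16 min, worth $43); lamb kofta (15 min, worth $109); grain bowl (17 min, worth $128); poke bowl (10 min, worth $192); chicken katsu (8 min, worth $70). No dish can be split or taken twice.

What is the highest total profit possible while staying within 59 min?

751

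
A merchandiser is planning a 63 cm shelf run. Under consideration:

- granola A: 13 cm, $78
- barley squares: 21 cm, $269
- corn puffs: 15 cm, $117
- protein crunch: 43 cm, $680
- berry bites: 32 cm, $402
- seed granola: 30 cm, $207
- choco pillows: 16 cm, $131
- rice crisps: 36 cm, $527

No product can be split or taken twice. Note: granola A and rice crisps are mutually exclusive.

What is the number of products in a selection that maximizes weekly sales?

2

Optimal total is 811.
One optimal bundle: protein crunch + choco pillows (59 cm).
All optima have 2 products.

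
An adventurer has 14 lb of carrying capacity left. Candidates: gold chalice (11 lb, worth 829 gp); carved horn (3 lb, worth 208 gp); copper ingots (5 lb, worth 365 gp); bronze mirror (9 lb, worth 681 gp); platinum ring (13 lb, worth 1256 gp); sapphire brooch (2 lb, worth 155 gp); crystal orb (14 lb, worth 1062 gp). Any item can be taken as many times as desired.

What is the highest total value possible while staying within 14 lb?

Best packing: platinum ring — 13 lb, 1256 total.

1256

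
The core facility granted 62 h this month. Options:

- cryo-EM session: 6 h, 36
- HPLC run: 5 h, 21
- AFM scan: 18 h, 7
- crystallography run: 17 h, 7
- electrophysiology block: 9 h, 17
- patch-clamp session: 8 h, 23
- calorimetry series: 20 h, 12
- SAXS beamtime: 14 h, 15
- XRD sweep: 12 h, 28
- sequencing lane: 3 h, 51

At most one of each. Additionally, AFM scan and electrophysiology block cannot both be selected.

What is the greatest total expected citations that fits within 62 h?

Taking cryo-EM session + HPLC run + electrophysiology block + patch-clamp session + SAXS beamtime + XRD sweep + sequencing lane: 57 h used, 191 in expected citations.
That's the maximum — no feasible swap from here does better than 191.

191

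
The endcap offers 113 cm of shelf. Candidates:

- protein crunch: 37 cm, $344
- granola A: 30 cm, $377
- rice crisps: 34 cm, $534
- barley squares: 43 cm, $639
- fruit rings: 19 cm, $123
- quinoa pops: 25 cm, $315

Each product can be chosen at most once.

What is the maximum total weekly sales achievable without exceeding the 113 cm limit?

1550

Filling by ratio: rice crisps + barley squares + quinoa pops for 1488, with 11 cm left unused.
The 25 cm tied up in quinoa pops is better spent on granola A — total rises to 1550 (107 cm).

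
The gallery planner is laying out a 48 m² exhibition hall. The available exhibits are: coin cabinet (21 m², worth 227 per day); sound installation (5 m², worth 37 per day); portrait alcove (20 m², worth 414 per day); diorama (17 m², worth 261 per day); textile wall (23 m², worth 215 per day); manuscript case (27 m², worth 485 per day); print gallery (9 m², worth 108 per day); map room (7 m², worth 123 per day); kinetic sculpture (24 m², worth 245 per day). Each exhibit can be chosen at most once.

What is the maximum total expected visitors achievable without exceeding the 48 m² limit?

899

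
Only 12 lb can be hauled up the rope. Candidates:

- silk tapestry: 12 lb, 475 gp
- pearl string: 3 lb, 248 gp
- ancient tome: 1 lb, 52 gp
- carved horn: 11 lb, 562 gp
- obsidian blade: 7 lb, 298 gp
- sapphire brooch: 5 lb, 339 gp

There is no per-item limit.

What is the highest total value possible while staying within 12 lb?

992

Density check — pearl string 82.67, sapphire brooch 67.80, ancient tome 52.00, carved horn 51.09 are the best per lb.
4×pearl string uses 12 of the 12 lb and totals 992.
Nothing else within 12 lb beats 992.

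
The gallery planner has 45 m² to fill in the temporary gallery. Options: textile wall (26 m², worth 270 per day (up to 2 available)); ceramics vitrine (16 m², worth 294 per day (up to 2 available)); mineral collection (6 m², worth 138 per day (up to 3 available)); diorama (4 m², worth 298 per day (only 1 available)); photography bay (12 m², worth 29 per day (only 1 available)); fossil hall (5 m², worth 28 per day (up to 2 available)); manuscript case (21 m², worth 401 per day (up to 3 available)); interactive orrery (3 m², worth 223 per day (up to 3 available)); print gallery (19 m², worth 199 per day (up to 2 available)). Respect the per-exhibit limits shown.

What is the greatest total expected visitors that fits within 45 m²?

The ratio heuristic lands on 3×mineral collection + diorama + 2×fossil hall + 3×interactive orrery (1437) but leaves 4 m² idle.
Dropping 3×mineral collection and 2×fossil hall frees 28 m²; slotting in 2×ceramics vitrine (32 m²) lifts the total to 1555 at 45 m².
No other feasible combination exceeds 1555.

1555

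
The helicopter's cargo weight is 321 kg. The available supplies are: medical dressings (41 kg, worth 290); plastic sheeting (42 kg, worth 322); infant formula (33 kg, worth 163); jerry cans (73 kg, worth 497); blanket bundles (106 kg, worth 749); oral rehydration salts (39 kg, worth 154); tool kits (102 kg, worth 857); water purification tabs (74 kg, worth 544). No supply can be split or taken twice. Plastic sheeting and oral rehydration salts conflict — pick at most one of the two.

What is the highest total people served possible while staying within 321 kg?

2313

The ratio heuristic lands on medical dressings + plastic sheeting + infant formula + tool kits + water purification tabs (2176) but leaves 29 kg idle.
Replace medical dressings and plastic sheeting with blanket bundles: the trade gains 137 net, giving 2313 at 315 kg.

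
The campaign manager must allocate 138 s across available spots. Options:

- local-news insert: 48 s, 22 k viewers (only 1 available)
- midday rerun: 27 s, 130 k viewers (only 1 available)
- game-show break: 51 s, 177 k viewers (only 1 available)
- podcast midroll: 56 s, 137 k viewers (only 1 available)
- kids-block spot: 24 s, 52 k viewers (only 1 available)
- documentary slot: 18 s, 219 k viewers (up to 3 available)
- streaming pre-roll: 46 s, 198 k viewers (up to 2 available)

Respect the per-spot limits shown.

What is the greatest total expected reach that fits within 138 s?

985

Ranking by ratio (expected reach/s): documentary slot 12.17, midday rerun 4.81, streaming pre-roll 4.30, game-show break 3.47.
Best packing: midday rerun + 3×documentary slot + streaming pre-roll — 127 s, 985 total.
Nothing else within 138 s beats 985.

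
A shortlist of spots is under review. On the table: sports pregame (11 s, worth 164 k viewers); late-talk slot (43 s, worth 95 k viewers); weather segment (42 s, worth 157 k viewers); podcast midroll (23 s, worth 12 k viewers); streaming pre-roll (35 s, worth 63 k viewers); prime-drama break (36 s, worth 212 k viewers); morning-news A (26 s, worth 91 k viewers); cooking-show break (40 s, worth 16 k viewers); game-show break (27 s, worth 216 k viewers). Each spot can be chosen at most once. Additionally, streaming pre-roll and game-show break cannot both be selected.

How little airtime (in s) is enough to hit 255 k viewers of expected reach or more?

Minimise s subject to total expected reach ≥ 255.
Taking sports pregame + morning-news A gives 255 (≥ 255) for 37 s.
No combination under 37 s hits 255.

37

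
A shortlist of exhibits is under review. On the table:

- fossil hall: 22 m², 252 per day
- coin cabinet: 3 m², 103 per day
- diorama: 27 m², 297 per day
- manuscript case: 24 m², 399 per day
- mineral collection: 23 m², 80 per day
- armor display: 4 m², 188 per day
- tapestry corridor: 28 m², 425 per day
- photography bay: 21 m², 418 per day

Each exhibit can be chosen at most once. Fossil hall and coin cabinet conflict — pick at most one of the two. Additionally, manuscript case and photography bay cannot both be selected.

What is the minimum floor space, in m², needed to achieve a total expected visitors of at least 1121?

Need the lightest bundle worth ≥ 1121.
coin cabinet + armor display + tapestry corridor + photography bay: 1134 expected visitors at 56 m².
Below 56 m² the best achievable stays under 1121.

56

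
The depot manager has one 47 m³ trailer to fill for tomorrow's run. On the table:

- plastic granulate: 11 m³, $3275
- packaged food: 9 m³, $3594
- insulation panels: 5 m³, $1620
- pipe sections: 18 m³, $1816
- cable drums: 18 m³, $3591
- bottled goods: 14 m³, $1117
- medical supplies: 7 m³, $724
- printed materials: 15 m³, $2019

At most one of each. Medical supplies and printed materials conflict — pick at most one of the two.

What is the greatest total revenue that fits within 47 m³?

12080

Taking plastic granulate + packaged food + insulation panels + cable drums: 43 m³ used, 12080 in revenue.
Runner-up plastic granulate + packaged food + cable drums + medical supplies tops out at 11184.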